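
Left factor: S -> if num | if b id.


Common prefix: 'if'
Factored: S -> if S', S' -> num | b id


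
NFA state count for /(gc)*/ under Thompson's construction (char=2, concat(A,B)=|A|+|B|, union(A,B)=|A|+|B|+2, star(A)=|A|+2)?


Syntax tree has 2 char leaf(s), 0 union(s), 1 star(s)
chars contribute 2×2 = 4; each union adds +2; each star adds +2
Total: 4 + 0 + 2 = 6 states


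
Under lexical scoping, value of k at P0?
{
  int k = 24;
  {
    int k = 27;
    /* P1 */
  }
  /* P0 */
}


k declared in the same block as P0
k = 24


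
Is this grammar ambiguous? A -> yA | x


right-linear, alternatives start with distinct terminals 'y' vs 'x': unique leftmost derivation
Unambiguous


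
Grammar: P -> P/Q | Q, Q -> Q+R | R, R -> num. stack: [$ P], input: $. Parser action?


start symbol P on stack, input exhausted
Action: accept


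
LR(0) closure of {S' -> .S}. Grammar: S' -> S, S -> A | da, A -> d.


Start: S' -> .S
For each item with dot before a nonterminal B, add B -> .γ for every B-production
Closure: [S' -> .S, S -> .A, S -> .da, A -> .d]


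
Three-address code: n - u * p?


Break into single-operator statements:
t1 = u * p
t2 = n - t1


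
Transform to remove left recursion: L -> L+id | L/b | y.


Left-recursive alternatives: L+id, L/b; non-recursive: y
Introduce L': L -> yL', L' -> +idL' | /bL' | ε


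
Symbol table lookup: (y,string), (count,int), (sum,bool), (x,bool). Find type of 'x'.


Lookup 'x' → type bool


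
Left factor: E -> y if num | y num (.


Common prefix: 'y'
Factored: E -> y E', E' -> if num | num (


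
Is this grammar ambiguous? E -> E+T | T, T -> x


precedence layered via separate nonterminal T: deterministic
Unambiguous


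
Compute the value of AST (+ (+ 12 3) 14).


Evaluate inner: (+ 12 3) = 15
Evaluate root: (+ 15 14) = 29
Result: 29


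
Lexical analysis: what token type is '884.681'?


Pattern: digits with a decimal point
Type: FLOAT_LITERAL


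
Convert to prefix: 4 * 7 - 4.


left-to-right (same/higher precedence on left): tree is (- (* 4 7) 4)
Prefix: - * 4 7 4


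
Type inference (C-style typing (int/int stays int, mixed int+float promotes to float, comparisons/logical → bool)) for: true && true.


Operand types: bool && bool
Rule: logical operators take bool operands and yield bool
Result type: bool


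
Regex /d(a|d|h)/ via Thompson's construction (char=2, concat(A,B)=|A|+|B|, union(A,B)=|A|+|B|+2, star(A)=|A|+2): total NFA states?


Syntax tree has 4 char leaf(s), 2 union(s), 0 star(s)
chars contribute 4×2 = 8; each union adds +2; each star adds +2
Total: 8 + 4 + 0 = 12 states


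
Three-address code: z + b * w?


Break into single-operator statements:
t1 = b * w
t2 = z + t1


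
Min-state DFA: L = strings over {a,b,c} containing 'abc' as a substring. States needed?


KMP-style automaton: 3 progress states + 1 absorbing accept = 4
Minimal DFA: 4 states


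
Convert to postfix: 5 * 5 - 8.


Left to right (same or higher precedence on left)
Postfix: 5 5 * 8 -


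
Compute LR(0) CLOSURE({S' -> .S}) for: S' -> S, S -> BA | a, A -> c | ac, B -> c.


Start: S' -> .S
For each item with dot before a nonterminal B, add B -> .γ for every B-production
Closure: [S' -> .S, S -> .BA, S -> .a, B -> .c]


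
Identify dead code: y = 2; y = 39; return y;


first assignment to y is overwritten before any read
Dead: 'y = 2'


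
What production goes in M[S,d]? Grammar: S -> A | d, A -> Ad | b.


For [S, d]: 'd' ∈ FIRST(d)
Entry: S -> d


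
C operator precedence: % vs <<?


'%' is multiplicative (level 10); '<<' is shift (level 8)
Higher level binds tighter
'%' has higher precedence than '<<'


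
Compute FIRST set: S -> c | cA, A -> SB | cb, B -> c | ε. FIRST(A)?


Per alternative of A: FIRST(SB) = {c}; FIRST(cb) = {c}
FIRST(A) = {c}


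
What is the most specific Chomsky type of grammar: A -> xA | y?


Right-linear: every RHS is a terminal or a terminal followed by one nonterminal
Classification: Type 3 (Regular)


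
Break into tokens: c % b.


Scan left to right, longest-match per lexeme
Tokens: ID(c), OP(%), ID(b)


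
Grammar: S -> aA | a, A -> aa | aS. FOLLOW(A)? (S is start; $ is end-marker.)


$ ∈ FOLLOW(S). For each A -> αBβ: add FIRST(β)\{ε} to FOLLOW(B); if β nullable, add FOLLOW(A).
FOLLOW(A) = {$}


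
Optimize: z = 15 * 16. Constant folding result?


15 * 16 = 240 at compile time
Optimized: z = 240


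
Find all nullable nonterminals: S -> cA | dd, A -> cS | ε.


A nonterminal is nullable iff some alternative derives ε (directly, or every symbol in it is nullable)
Nullable: {A}


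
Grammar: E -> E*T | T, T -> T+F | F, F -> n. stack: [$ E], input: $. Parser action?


start symbol E on stack, input exhausted
Action: accept


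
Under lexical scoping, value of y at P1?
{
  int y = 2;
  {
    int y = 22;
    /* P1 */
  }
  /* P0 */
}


y declared in the same block as P1
y = 22


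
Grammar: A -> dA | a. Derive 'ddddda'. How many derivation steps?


Derivation: A => dA => ddA => dddA => ddddA => dddddA => ddddda
Steps: 6


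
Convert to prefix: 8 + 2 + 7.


left-to-right (same/higher precedence on left): tree is (+ (+ 8 2) 7)
Prefix: + + 8 2 7


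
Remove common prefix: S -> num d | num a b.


Common prefix: 'num'
Factored: S -> num S', S' -> d | a b


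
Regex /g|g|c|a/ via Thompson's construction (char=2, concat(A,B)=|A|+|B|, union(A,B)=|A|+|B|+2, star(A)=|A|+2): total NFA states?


Syntax tree has 4 char leaf(s), 3 union(s), 0 star(s)
chars contribute 4×2 = 8; each union adds +2; each star adds +2
Total: 8 + 6 + 0 = 14 states


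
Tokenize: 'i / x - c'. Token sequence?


Scan left to right, longest-match per lexeme
Tokens: ID(i), OP(/), ID(x), OP(-), ID(c)


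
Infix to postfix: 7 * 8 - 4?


Left to right (same or higher precedence on left)
Postfix: 7 8 * 4 -


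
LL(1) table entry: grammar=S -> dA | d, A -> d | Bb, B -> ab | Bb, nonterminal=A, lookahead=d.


For [A, d]: 'd' ∈ FIRST(d)
Entry: A -> d


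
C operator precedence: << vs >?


'<<' is shift (level 8); '>' is relational (level 7)
Higher level binds tighter
'<<' has higher precedence than '>'


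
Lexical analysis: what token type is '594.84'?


Pattern: digits with a decimal point
Type: FLOAT_LITERAL


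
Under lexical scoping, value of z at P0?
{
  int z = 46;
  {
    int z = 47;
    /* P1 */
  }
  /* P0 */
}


z declared in the same block as P0
z = 46


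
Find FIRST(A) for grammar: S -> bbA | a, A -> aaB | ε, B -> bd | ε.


Per alternative of A: FIRST(aaB) = {a}; FIRST(ε) = {ε}
FIRST(A) = {a, ε}


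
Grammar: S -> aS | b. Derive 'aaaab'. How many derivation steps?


Derivation: S => aS => aaS => aaaS => aaaaS => aaaab
Steps: 5


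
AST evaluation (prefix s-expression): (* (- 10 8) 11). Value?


Evaluate inner: (- 10 8) = 2
Evaluate root: (* 2 11) = 22
Result: 22


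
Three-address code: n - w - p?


Break into single-operator statements:
t1 = n - w
t2 = t1 - p


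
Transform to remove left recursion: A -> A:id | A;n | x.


Left-recursive alternatives: A:id, A;n; non-recursive: x
Introduce A': A -> xA', A' -> :idA' | ;nA' | ε


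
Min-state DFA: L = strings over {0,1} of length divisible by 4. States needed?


Track length mod 4: states 0..3, accept at 0
Minimal DFA: 4 states


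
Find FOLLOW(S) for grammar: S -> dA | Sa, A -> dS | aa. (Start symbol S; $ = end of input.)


$ ∈ FOLLOW(S). For each A -> αBβ: add FIRST(β)\{ε} to FOLLOW(B); if β nullable, add FOLLOW(A).
FOLLOW(S) = {$, a}


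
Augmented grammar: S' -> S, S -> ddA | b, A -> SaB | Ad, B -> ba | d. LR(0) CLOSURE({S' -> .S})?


Start: S' -> .S
For each item with dot before a nonterminal B, add B -> .γ for every B-production
Closure: [S' -> .S, S -> .ddA, S -> .b]


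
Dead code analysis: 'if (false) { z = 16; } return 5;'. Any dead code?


condition is constant false, so the whole block is unreachable
Dead: 'if (false) { z = 16; }'


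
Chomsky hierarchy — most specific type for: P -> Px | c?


Left-linear: every RHS is a terminal or one nonterminal followed by a terminal
Classification: Type 3 (Regular)


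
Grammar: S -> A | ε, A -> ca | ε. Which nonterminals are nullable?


A nonterminal is nullable iff some alternative derives ε (directly, or every symbol in it is nullable)
Nullable: {A, S}


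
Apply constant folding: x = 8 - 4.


8 - 4 = 4 at compile time
Optimized: x = 4


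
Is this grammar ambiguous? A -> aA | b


right-linear, alternatives start with distinct terminals 'a' vs 'b': unique leftmost derivation
Unambiguous


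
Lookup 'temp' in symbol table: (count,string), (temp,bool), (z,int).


Lookup 'temp' → type bool


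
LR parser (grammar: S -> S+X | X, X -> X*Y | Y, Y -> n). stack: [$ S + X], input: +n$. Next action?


handle 'S+X' on top; lookahead ∈ FOLLOW(S) = {+, $}
Action: reduce (S -> S+X)


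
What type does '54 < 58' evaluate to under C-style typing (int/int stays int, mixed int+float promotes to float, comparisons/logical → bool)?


Operand types: int < int
Rule: comparison yields bool
Result type: bool


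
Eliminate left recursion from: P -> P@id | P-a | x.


Left-recursive alternatives: P@id, P-a; non-recursive: x
Introduce P': P -> xP', P' -> @idP' | -aP' | ε


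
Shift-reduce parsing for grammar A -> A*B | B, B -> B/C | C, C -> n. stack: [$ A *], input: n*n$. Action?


no handle ('A*' is not any RHS); shift 'n'
Action: shift


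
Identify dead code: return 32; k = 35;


statement follows a return and is unreachable
Dead: 'k = 35'


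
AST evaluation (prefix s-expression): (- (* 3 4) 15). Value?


Evaluate inner: (* 3 4) = 12
Evaluate root: (- 12 15) = -3
Result: -3


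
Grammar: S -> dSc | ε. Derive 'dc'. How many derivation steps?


Derivation: S => dSc => dc
Steps: 2


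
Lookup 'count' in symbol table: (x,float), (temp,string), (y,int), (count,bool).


Lookup 'count' → type bool


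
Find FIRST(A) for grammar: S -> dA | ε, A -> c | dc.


Per alternative of A: FIRST(c) = {c}; FIRST(dc) = {d}
FIRST(A) = {c, d}


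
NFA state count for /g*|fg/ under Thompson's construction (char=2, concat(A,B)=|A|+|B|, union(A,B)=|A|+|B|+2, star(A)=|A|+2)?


Syntax tree has 3 char leaf(s), 1 union(s), 1 star(s)
chars contribute 3×2 = 6; each union adds +2; each star adds +2
Total: 6 + 2 + 2 = 10 states


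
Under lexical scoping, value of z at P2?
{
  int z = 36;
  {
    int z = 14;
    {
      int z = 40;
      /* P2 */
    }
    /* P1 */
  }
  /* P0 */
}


z declared in the same block as P2
z = 40


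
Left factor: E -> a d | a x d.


Common prefix: 'a'
Factored: E -> a E', E' -> d | x d


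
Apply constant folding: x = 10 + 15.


10 + 15 = 25 at compile time
Optimized: x = 25


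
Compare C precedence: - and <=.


'-' is additive (level 9); '<=' is relational (level 7)
Higher level binds tighter
'-' has higher precedence than '<='


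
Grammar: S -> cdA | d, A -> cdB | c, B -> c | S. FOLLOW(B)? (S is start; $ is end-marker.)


$ ∈ FOLLOW(S). For each A -> αBβ: add FIRST(β)\{ε} to FOLLOW(B); if β nullable, add FOLLOW(A).
FOLLOW(B) = {$}


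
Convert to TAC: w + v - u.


Break into single-operator statements:
t1 = w + v
t2 = t1 - u


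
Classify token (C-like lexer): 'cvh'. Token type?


Pattern: letter/underscore followed by alphanumerics, not a keyword
Type: IDENTIFIER


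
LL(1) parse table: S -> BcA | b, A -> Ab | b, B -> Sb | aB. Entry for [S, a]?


For [S, a]: 'a' ∈ FIRST(BcA)
Entry: S -> BcA


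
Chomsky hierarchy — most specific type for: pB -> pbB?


LHS has context (more than one symbol) and |LHS| ≤ |RHS|
Classification: Type 1 (Context-Sensitive)


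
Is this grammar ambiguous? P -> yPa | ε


balanced y^n…a^n: each string has a unique parse
Unambiguous


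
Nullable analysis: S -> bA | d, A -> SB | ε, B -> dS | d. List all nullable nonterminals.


A nonterminal is nullable iff some alternative derives ε (directly, or every symbol in it is nullable)
Nullable: {A}


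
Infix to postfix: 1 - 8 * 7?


* has higher precedence, evaluate 8*7 first
Postfix: 1 8 7 * -


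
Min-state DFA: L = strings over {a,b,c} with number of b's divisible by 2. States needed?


Track (count of b) mod 2: states 0..1, accept at 0
Minimal DFA: 2 states


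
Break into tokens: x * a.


Scan left to right, longest-match per lexeme
Tokens: ID(x), OP(*), ID(a)


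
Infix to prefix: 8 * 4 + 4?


left-to-right (same/higher precedence on left): tree is (+ (* 8 4) 4)
Prefix: + * 8 4 4


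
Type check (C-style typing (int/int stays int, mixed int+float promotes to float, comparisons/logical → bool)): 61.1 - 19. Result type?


Operand types: float - int
Rule: mixed int/float promotes to float; int/int stays int
Result type: float


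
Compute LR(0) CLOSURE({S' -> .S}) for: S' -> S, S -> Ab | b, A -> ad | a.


Start: S' -> .S
For each item with dot before a nonterminal B, add B -> .γ for every B-production
Closure: [S' -> .S, S -> .Ab, S -> .b, A -> .ad, A -> .a]


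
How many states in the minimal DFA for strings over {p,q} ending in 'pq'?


Track the longest suffix of input matching a prefix of 'pq': 3 classes (prefixes of length 0..2)
Minimal DFA: 3 states


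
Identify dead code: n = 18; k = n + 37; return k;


n is read by k's definition; k is returned
No dead code


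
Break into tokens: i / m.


Scan left to right, longest-match per lexeme
Tokens: ID(i), OP(/), ID(m)


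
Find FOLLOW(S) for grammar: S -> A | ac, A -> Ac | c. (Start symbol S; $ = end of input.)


$ ∈ FOLLOW(S). For each A -> αBβ: add FIRST(β)\{ε} to FOLLOW(B); if β nullable, add FOLLOW(A).
FOLLOW(S) = {$}


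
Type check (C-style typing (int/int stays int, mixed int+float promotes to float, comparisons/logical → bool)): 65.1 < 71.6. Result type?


Operand types: float < float
Rule: comparison yields bool
Result type: bool


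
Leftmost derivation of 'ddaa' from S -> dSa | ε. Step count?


Derivation: S => dSa => ddSaa => ddaa
Steps: 3


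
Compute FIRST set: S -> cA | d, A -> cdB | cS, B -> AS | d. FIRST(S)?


Per alternative of S: FIRST(cA) = {c}; FIRST(d) = {d}
FIRST(S) = {c, d}


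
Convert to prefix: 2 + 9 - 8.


left-to-right (same/higher precedence on left): tree is (- (+ 2 9) 8)
Prefix: - + 2 9 8


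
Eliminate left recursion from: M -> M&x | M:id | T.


Left-recursive alternatives: M&x, M:id; non-recursive: T
Introduce M': M -> TM', M' -> &xM' | :idM' | ε


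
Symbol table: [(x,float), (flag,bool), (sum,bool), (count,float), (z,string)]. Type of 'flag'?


Lookup 'flag' → type bool


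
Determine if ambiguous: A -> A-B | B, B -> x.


precedence layered via separate nonterminal B: deterministic
Unambiguous


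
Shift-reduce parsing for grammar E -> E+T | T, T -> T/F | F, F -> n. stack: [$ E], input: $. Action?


start symbol E on stack, input exhausted
Action: accept


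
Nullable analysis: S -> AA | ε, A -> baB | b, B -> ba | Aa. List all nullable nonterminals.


A nonterminal is nullable iff some alternative derives ε (directly, or every symbol in it is nullable)
Nullable: {S}


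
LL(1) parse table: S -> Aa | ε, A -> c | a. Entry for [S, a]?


For [S, a]: 'a' ∈ FIRST(Aa)
Entry: S -> Aa


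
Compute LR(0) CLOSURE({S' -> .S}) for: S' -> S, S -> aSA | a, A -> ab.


Start: S' -> .S
For each item with dot before a nonterminal B, add B -> .γ for every B-production
Closure: [S' -> .S, S -> .aSA, S -> .a]


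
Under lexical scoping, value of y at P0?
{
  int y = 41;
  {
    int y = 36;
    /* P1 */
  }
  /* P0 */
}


y declared in the same block as P0
y = 41


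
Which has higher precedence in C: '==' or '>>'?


'>>' is shift (level 8); '==' is equality (level 6)
Higher level binds tighter
'>>' has higher precedence than '=='


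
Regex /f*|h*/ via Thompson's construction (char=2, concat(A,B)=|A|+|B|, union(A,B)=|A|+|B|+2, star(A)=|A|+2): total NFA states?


Syntax tree has 2 char leaf(s), 1 union(s), 2 star(s)
chars contribute 2×2 = 4; each union adds +2; each star adds +2
Total: 4 + 2 + 4 = 10 states


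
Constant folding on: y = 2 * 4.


2 * 4 = 8 at compile time
Optimized: y = 8


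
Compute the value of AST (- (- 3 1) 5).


Evaluate inner: (- 3 1) = 2
Evaluate root: (- 2 5) = -3
Result: -3


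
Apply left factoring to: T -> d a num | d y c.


Common prefix: 'd'
Factored: T -> d T', T' -> a num | y c


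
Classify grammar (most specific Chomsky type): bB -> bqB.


LHS has context (more than one symbol) and |LHS| ≤ |RHS|
Classification: Type 1 (Context-Sensitive)


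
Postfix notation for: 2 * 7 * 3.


Left to right (same or higher precedence on left)
Postfix: 2 7 * 3 *


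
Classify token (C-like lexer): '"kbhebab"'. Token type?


Pattern: double-quoted sequence
Type: STRING_LITERAL


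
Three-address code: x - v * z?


Break into single-operator statements:
t1 = v * z
t2 = x - t1


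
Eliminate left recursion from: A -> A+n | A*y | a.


Left-recursive alternatives: A+n, A*y; non-recursive: a
Introduce A': A -> aA', A' -> +nA' | *yA' | ε


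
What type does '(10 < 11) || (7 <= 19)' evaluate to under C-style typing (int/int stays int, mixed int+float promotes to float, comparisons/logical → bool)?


Operand types: bool || bool
Rule: logical operators take bool operands and yield bool
Result type: bool


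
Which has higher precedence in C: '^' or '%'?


'%' is multiplicative (level 10); '^' is bitwise XOR (level 4)
Higher level binds tighter
'%' has higher precedence than '^'


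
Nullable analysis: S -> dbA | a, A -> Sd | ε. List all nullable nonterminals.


A nonterminal is nullable iff some alternative derives ε (directly, or every symbol in it is nullable)
Nullable: {A}


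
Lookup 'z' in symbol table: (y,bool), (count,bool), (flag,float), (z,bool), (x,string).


Lookup 'z' → type bool


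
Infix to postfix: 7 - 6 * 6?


* has higher precedence, evaluate 6*6 first
Postfix: 7 6 6 * -


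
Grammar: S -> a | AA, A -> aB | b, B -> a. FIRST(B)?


Per alternative of B: FIRST(a) = {a}
FIRST(B) = {a}


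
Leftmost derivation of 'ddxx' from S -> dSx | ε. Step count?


Derivation: S => dSx => ddSxx => ddxx
Steps: 3


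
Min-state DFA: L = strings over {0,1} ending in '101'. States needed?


Track the longest suffix of input matching a prefix of '101': 4 classes (prefixes of length 0..3)
Minimal DFA: 4 states


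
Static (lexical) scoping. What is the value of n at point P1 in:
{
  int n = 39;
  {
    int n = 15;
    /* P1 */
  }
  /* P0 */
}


n declared in the same block as P1
n = 15


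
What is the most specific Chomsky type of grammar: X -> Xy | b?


Left-linear: every RHS is a terminal or one nonterminal followed by a terminal
Classification: Type 3 (Regular)


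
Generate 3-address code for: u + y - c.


Break into single-operator statements:
t1 = u + y
t2 = t1 - c


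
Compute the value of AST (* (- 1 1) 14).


Evaluate inner: (- 1 1) = 0
Evaluate root: (* 0 14) = 0
Result: 0


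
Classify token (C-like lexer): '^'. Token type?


Pattern: operator symbol
Type: OPERATOR


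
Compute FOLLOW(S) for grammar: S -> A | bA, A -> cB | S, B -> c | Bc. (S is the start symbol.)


$ ∈ FOLLOW(S). For each A -> αBβ: add FIRST(β)\{ε} to FOLLOW(B); if β nullable, add FOLLOW(A).
FOLLOW(S) = {$}


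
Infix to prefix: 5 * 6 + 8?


left-to-right (same/higher precedence on left): tree is (+ (* 5 6) 8)
Prefix: + * 5 6 8


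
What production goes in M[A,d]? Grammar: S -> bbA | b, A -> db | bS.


For [A, d]: 'd' ∈ FIRST(db)
Entry: A -> db


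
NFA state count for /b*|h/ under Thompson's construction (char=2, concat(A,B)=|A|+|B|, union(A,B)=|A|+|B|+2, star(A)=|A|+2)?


Syntax tree has 2 char leaf(s), 1 union(s), 1 star(s)
chars contribute 2×2 = 4; each union adds +2; each star adds +2
Total: 4 + 2 + 2 = 8 states


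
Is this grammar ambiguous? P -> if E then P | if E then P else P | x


dangling else: 'if E then if E then x else x' parses two ways
Ambiguous


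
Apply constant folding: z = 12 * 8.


12 * 8 = 96 at compile time
Optimized: z = 96


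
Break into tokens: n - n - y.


Scan left to right, longest-match per lexeme
Tokens: ID(n), OP(-), ID(n), OP(-), ID(y)


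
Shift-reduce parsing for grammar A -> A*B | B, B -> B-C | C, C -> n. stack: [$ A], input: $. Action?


start symbol A on stack, input exhausted
Action: accept


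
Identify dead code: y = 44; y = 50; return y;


first assignment to y is overwritten before any read
Dead: 'y = 44'


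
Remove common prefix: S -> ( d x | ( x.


Common prefix: '('
Factored: S -> ( S', S' -> d x | x


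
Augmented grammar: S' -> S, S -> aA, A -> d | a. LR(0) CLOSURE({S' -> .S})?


Start: S' -> .S
For each item with dot before a nonterminal B, add B -> .γ for every B-production
Closure: [S' -> .S, S -> .aA]


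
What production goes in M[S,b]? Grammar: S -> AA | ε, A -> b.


For [S, b]: 'b' ∈ FIRST(AA)
Entry: S -> AA


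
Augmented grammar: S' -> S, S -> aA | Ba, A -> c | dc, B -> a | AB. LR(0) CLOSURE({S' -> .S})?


Start: S' -> .S
For each item with dot before a nonterminal B, add B -> .γ for every B-production
Closure: [S' -> .S, S -> .aA, S -> .Ba, B -> .a, B -> .AB, A -> .c, A -> .dc]


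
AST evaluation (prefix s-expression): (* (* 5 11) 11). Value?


Evaluate inner: (* 5 11) = 55
Evaluate root: (* 55 11) = 605
Result: 605


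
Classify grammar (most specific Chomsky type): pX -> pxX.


LHS has context (more than one symbol) and |LHS| ≤ |RHS|
Classification: Type 1 (Context-Sensitive)


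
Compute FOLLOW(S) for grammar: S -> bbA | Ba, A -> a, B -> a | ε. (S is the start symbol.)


$ ∈ FOLLOW(S). For each A -> αBβ: add FIRST(β)\{ε} to FOLLOW(B); if β nullable, add FOLLOW(A).
FOLLOW(S) = {$}


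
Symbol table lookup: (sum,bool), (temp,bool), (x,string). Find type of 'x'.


Lookup 'x' → type string


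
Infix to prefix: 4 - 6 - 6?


left-to-right (same/higher precedence on left): tree is (- (- 4 6) 6)
Prefix: - - 4 6 6


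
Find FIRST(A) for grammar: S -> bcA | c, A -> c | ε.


Per alternative of A: FIRST(c) = {c}; FIRST(ε) = {ε}
FIRST(A) = {c, ε}


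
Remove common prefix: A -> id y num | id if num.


Common prefix: 'id'
Factored: A -> id A', A' -> y num | if num


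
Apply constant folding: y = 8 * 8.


8 * 8 = 64 at compile time
Optimized: y = 64


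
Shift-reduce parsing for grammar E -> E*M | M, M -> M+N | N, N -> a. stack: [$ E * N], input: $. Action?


'N' (not preceded by M+) is the handle for M -> N
Action: reduce (M -> N)


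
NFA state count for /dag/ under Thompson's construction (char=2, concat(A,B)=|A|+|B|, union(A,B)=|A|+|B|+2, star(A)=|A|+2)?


Syntax tree has 3 char leaf(s), 0 union(s), 0 star(s)
chars contribute 3×2 = 6; each union adds +2; each star adds +2
Total: 6 + 0 + 0 = 6 states


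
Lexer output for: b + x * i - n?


Scan left to right, longest-match per lexeme
Tokens: ID(b), OP(+), ID(x), OP(*), ID(i), OP(-), ID(n)


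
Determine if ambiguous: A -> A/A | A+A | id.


'id/id+id' has two parse trees (no precedence encoded between / and +)
Ambiguous


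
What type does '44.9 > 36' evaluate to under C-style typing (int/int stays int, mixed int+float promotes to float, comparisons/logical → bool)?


Operand types: float > int
Rule: comparison yields bool
Result type: bool


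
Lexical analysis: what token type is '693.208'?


Pattern: digits with a decimal point
Type: FLOAT_LITERAL


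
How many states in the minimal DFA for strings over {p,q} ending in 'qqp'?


Track the longest suffix of input matching a prefix of 'qqp': 4 classes (prefixes of length 0..3)
Minimal DFA: 4 states


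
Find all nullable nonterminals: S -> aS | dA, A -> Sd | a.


A nonterminal is nullable iff some alternative derives ε (directly, or every symbol in it is nullable)
Nullable: {}


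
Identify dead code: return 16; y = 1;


statement follows a return and is unreachable
Dead: 'y = 1'


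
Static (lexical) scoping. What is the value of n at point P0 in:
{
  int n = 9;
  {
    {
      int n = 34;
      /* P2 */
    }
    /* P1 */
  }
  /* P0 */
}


n declared in the same block as P0
n = 9


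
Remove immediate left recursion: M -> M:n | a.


Left-recursive alternatives: M:n; non-recursive: a
Introduce M': M -> aM', M' -> :nM' | ε


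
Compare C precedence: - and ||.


'-' is additive (level 9); '||' is logical OR (level 1)
Higher level binds tighter
'-' has higher precedence than '||'


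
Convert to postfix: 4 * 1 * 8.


Left to right (same or higher precedence on left)
Postfix: 4 1 * 8 *


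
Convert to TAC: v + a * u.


Break into single-operator statements:
t1 = a * u
t2 = v + t1


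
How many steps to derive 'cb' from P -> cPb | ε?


Derivation: P => cPb => cb
Steps: 2


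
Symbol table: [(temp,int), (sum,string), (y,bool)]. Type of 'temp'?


Lookup 'temp' → type int


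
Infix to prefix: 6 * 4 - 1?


left-to-right (same/higher precedence on left): tree is (- (* 6 4) 1)
Prefix: - * 6 4 1


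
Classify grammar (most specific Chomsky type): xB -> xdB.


LHS has context (more than one symbol) and |LHS| ≤ |RHS|
Classification: Type 1 (Context-Sensitive)


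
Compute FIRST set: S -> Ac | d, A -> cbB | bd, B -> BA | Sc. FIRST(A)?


Per alternative of A: FIRST(cbB) = {c}; FIRST(bd) = {b}
FIRST(A) = {b, c}


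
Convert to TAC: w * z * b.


Break into single-operator statements:
t1 = w * z
t2 = t1 * b


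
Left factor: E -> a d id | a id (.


Common prefix: 'a'
Factored: E -> a E', E' -> d id | id (


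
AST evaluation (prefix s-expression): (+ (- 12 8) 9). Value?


Evaluate inner: (- 12 8) = 4
Evaluate root: (+ 4 9) = 13
Result: 13


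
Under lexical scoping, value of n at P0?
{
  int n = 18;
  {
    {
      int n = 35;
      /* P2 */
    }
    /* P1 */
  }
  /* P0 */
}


n declared in the same block as P0
n = 18


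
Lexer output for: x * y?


Scan left to right, longest-match per lexeme
Tokens: ID(x), OP(*), ID(y)


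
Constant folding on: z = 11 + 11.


11 + 11 = 22 at compile time
Optimized: z = 22


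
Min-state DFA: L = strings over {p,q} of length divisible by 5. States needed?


Track length mod 5: states 0..4, accept at 0
Minimal DFA: 5 states


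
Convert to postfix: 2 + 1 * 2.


* has higher precedence, evaluate 1*2 first
Postfix: 2 1 2 * +


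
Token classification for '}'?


Pattern: delimiter/punctuation
Type: PUNCTUATION


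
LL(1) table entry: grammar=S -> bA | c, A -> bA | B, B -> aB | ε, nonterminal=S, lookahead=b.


For [S, b]: 'b' ∈ FIRST(bA)
Entry: S -> bA


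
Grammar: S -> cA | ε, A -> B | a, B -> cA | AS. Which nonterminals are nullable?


A nonterminal is nullable iff some alternative derives ε (directly, or every symbol in it is nullable)
Nullable: {S}


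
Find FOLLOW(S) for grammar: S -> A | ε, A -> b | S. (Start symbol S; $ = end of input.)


$ ∈ FOLLOW(S). For each A -> αBβ: add FIRST(β)\{ε} to FOLLOW(B); if β nullable, add FOLLOW(A).
FOLLOW(S) = {$}


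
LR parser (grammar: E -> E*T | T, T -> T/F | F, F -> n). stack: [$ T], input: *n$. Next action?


lookahead ∉ {/} so T won't extend; reduce E -> T
Action: reduce (E -> T)


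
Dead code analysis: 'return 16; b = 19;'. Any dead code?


statement follows a return and is unreachable
Dead: 'b = 19'


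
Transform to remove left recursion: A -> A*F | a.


Left-recursive alternatives: A*F; non-recursive: a
Introduce A': A -> aA', A' -> *FA' | ε


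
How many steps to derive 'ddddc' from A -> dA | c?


Derivation: A => dA => ddA => dddA => ddddA => ddddc
Steps: 5


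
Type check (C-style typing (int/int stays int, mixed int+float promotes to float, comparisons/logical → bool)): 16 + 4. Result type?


Operand types: int + int
Rule: mixed int/float promotes to float; int/int stays int
Result type: int


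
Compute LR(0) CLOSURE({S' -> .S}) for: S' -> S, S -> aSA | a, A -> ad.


Start: S' -> .S
For each item with dot before a nonterminal B, add B -> .γ for every B-production
Closure: [S' -> .S, S -> .aSA, S -> .a]


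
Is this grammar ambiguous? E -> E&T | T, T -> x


precedence layered via separate nonterminal T: deterministic
Unambiguous


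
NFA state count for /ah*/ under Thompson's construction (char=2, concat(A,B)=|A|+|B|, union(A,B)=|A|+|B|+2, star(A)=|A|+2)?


Syntax tree has 2 char leaf(s), 0 union(s), 1 star(s)
chars contribute 2×2 = 4; each union adds +2; each star adds +2
Total: 4 + 0 + 2 = 6 states


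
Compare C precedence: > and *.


'*' is multiplicative (level 10); '>' is relational (level 7)
Higher level binds tighter
'*' has higher precedence than '>'


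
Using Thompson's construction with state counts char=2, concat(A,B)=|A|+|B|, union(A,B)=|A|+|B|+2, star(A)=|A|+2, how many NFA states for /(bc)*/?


Syntax tree has 2 char leaf(s), 0 union(s), 1 star(s)
chars contribute 2×2 = 4; each union adds +2; each star adds +2
Total: 4 + 0 + 2 = 6 states


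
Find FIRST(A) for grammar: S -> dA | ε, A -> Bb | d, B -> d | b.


Per alternative of A: FIRST(Bb) = {b, d}; FIRST(d) = {d}
FIRST(A) = {b, d}


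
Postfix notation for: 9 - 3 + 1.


Left to right (same or higher precedence on left)
Postfix: 9 3 - 1 +


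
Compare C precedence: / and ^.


'/' is multiplicative (level 10); '^' is bitwise XOR (level 4)
Higher level binds tighter
'/' has higher precedence than '^'


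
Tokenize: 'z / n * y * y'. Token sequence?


Scan left to right, longest-match per lexeme
Tokens: ID(z), OP(/), ID(n), OP(*), ID(y), OP(*), ID(y)


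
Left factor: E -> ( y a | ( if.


Common prefix: '('
Factored: E -> ( E', E' -> y a | if


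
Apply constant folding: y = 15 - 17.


15 - 17 = -2 at compile time
Optimized: y = -2


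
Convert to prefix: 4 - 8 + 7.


left-to-right (same/higher precedence on left): tree is (+ (- 4 8) 7)
Prefix: + - 4 8 7


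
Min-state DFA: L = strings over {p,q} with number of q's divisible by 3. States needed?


Track (count of q) mod 3: states 0..2, accept at 0
Minimal DFA: 3 states


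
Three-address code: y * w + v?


Break into single-operator statements:
t1 = y * w
t2 = t1 + v


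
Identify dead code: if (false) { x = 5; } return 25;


condition is constant false, so the whole block is unreachable
Dead: 'if (false) { x = 5; }'


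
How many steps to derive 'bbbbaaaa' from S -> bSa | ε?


Derivation: S => bSa => bbSaa => bbbSaaa => bbbbSaaaa => bbbbaaaa
Steps: 5


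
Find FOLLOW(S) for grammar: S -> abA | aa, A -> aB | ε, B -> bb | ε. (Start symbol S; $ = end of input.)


$ ∈ FOLLOW(S). For each A -> αBβ: add FIRST(β)\{ε} to FOLLOW(B); if β nullable, add FOLLOW(A).
FOLLOW(S) = {$}


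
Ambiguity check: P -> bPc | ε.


balanced b^n…c^n: each string has a unique parse
Unambiguous


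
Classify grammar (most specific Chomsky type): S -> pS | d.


Right-linear: every RHS is a terminal or a terminal followed by one nonterminal
Classification: Type 3 (Regular)


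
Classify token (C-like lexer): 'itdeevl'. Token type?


Pattern: letter/underscore followed by alphanumerics, not a keyword
Type: IDENTIFIER


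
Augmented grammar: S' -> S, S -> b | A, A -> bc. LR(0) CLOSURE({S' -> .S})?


Start: S' -> .S
For each item with dot before a nonterminal B, add B -> .γ for every B-production
Closure: [S' -> .S, S -> .b, S -> .A, A -> .bc]


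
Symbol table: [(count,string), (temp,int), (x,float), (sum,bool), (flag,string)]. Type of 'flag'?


Lookup 'flag' → type string


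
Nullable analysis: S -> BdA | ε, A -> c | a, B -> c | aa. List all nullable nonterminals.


A nonterminal is nullable iff some alternative derives ε (directly, or every symbol in it is nullable)
Nullable: {S}


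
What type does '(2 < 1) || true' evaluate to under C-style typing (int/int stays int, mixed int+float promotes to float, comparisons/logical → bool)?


Operand types: bool || bool
Rule: logical operators take bool operands and yield bool
Result type: bool


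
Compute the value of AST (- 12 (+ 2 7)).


Evaluate inner: (+ 2 7) = 9
Evaluate root: (- 12 9) = 3
Result: 3


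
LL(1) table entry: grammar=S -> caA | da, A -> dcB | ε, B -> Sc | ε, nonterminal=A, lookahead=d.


For [A, d]: 'd' ∈ FIRST(dcB)
Entry: A -> dcB


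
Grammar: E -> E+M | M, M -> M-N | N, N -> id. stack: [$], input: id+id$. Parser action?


no handle on stack; shift 'id'
Action: shift


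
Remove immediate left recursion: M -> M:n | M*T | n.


Left-recursive alternatives: M:n, M*T; non-recursive: n
Introduce M': M -> nM', M' -> :nM' | *TM' | ε


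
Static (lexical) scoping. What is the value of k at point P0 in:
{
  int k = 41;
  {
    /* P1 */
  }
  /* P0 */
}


k declared in the same block as P0
k = 41


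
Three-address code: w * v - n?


Break into single-operator statements:
t1 = w * v
t2 = t1 - n


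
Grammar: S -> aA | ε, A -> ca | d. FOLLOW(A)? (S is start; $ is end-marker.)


$ ∈ FOLLOW(S). For each A -> αBβ: add FIRST(β)\{ε} to FOLLOW(B); if β nullable, add FOLLOW(A).
FOLLOW(A) = {$}


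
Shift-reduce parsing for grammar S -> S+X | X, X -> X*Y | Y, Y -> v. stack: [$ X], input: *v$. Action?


shift '*' to continue X -> X*Y
Action: shift


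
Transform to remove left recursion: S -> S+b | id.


Left-recursive alternatives: S+b; non-recursive: id
Introduce S': S -> idS', S' -> +bS' | ε


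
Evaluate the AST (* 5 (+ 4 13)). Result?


Evaluate inner: (+ 4 13) = 17
Evaluate root: (* 5 17) = 85
Result: 85


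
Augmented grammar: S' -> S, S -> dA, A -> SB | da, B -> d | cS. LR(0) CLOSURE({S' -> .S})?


Start: S' -> .S
For each item with dot before a nonterminal B, add B -> .γ for every B-production
Closure: [S' -> .S, S -> .dA]


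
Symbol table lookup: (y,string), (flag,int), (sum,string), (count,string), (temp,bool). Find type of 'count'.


Lookup 'count' → type string


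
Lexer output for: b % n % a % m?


Scan left to right, longest-match per lexeme
Tokens: ID(b), OP(%), ID(n), OP(%), ID(a), OP(%), ID(m)


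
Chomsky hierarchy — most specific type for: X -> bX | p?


Right-linear: every RHS is a terminal or a terminal followed by one nonterminal
Classification: Type 3 (Regular)


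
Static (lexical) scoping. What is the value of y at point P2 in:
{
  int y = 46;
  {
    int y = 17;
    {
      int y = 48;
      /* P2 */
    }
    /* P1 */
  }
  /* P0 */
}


y declared in the same block as P2
y = 48


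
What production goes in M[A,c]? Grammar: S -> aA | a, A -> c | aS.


For [A, c]: 'c' ∈ FIRST(c)
Entry: A -> c


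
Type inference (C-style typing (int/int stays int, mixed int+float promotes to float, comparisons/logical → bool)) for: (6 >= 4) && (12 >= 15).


Operand types: bool && bool
Rule: logical operators take bool operands and yield bool
Result type: bool


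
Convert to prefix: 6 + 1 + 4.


left-to-right (same/higher precedence on left): tree is (+ (+ 6 1) 4)
Prefix: + + 6 1 4


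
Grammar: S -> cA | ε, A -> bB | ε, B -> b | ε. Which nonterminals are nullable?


A nonterminal is nullable iff some alternative derives ε (directly, or every symbol in it is nullable)
Nullable: {A, B, S}


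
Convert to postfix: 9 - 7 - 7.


Left to right (same or higher precedence on left)
Postfix: 9 7 - 7 -


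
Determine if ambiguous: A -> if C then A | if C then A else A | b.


dangling else: 'if C then if C then b else b' parses two ways
Ambiguous


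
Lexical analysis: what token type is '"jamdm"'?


Pattern: double-quoted sequence
Type: STRING_LITERAL


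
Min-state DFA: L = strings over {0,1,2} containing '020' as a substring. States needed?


KMP-style automaton: 3 progress states + 1 absorbing accept = 4
Minimal DFA: 4 states


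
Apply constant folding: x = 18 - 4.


18 - 4 = 14 at compile time
Optimized: x = 14


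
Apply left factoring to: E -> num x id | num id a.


Common prefix: 'num'
Factored: E -> num E', E' -> x id | id a


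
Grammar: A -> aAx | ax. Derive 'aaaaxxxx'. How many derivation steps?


Derivation: A => aAx => aaAxx => aaaAxxx => aaaaxxxx
Steps: 4


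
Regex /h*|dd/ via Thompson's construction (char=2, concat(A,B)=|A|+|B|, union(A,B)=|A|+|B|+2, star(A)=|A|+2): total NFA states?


Syntax tree has 3 char leaf(s), 1 union(s), 1 star(s)
chars contribute 3×2 = 6; each union adds +2; each star adds +2
Total: 6 + 2 + 2 = 10 states


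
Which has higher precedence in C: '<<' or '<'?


'<<' is shift (level 8); '<' is relational (level 7)
Higher level binds tighter
'<<' has higher precedence than '<'


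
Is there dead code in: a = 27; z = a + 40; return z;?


a is read by z's definition; z is returned
No dead code


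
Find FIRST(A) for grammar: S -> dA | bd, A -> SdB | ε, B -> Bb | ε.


Per alternative of A: FIRST(SdB) = {b, d}; FIRST(ε) = {ε}
FIRST(A) = {b, d, ε}


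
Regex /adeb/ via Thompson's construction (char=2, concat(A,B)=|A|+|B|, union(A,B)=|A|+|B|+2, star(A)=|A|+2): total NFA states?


Syntax tree has 4 char leaf(s), 0 union(s), 0 star(s)
chars contribute 4×2 = 8; each union adds +2; each star adds +2
Total: 8 + 0 + 0 = 8 states


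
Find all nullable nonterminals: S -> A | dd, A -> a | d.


A nonterminal is nullable iff some alternative derives ε (directly, or every symbol in it is nullable)
Nullable: {}


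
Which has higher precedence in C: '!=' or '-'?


'-' is additive (level 9); '!=' is equality (level 6)
Higher level binds tighter
'-' has higher precedence than '!='


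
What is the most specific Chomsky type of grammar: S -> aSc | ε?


Single nonterminal LHS, but a^n c^n is not regular
Classification: Type 2 (Context-Free)


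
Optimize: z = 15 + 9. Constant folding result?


15 + 9 = 24 at compile time
Optimized: z = 24


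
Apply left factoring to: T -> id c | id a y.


Common prefix: 'id'
Factored: T -> id T', T' -> c | a y


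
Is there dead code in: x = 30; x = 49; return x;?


first assignment to x is overwritten before any read
Dead: 'x = 30'


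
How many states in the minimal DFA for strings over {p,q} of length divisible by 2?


Track length mod 2: states 0..1, accept at 0
Minimal DFA: 2 states


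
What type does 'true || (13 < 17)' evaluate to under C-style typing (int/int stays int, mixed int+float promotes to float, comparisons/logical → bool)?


Operand types: bool || bool
Rule: logical operators take bool operands and yield bool
Result type: bool


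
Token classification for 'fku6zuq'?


Pattern: letter/underscore followed by alphanumerics, not a keyword
Type: IDENTIFIER


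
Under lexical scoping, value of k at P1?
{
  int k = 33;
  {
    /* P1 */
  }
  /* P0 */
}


P1's block does not declare k; resolves to the enclosing declaration at depth 0
k = 33
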